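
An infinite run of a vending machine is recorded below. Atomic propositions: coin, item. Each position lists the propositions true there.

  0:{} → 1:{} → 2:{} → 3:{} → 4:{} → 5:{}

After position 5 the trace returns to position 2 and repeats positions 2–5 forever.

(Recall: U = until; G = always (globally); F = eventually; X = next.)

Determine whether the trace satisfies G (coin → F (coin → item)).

Satisfied

coin → F (coin → item) holds at every position 0..5, and those are all positions ever visited, so G (coin → F (coin → item)) holds.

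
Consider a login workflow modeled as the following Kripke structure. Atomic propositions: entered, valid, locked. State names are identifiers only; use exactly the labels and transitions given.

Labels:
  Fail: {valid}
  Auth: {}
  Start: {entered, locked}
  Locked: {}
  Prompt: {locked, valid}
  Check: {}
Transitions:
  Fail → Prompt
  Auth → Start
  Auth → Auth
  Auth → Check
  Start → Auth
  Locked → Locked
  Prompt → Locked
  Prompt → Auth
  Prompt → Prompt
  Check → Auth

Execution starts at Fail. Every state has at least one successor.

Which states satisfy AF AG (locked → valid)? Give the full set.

States satisfying AG (locked → valid): {Locked}.
States satisfying AF AG (locked → valid): {Locked}.

{Locked}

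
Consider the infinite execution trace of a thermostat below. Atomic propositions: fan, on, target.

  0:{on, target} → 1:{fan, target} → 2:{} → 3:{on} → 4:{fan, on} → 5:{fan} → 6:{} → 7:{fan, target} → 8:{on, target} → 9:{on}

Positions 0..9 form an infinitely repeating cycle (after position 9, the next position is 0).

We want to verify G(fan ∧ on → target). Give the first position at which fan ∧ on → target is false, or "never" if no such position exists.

4

Check fan ∧ on → target at each position in order: 0 ✓, 1 ✓, 2 ✓, 3 ✓.
At position 4 the labels are {fan, on}, so fan ∧ on → target is false there. This is the first violation.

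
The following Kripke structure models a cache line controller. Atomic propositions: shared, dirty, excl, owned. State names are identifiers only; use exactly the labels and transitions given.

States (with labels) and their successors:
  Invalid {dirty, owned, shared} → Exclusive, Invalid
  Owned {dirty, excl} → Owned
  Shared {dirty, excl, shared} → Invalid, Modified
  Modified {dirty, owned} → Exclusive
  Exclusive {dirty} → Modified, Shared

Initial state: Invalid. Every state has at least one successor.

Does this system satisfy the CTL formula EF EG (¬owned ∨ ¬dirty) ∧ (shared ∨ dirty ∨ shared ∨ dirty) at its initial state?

No

States satisfying EG (¬owned ∨ ¬dirty): {Owned}.
States satisfying EF EG (¬owned ∨ ¬dirty): {Owned}.
States satisfying shared ∨ dirty: {Invalid, Owned, Shared, Modified, Exclusive}.
States satisfying shared ∨ dirty ∨ shared ∨ dirty: {Invalid, Owned, Shared, Modified, Exclusive}.
States satisfying EF EG (¬owned ∨ ¬dirty) ∧ (shared ∨ dirty ∨ shared ∨ dirty): {Owned}.
Invalid ∉ Sat(EF EG (¬owned ∨ ¬dirty) ∧ (shared ∨ dirty ∨ shared ∨ dirty)).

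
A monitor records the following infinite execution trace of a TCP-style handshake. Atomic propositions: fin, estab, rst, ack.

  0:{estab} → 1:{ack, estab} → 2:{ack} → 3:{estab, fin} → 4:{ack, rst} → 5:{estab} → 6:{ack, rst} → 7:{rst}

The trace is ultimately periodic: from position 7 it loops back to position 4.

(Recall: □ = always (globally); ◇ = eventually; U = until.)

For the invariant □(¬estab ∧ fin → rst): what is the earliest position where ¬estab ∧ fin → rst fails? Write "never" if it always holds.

never

¬estab ∧ fin → rst holds at every position 0..7, and those are all the positions the trace ever visits, so the invariant □(¬estab ∧ fin → rst) is never violated.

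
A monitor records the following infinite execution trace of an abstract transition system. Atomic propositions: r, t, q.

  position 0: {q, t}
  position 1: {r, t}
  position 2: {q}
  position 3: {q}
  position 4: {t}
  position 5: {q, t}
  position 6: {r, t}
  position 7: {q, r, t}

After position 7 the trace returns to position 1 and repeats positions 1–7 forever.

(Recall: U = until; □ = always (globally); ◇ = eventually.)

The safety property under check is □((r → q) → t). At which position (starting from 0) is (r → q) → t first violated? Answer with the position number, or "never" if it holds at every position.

2

Check (r → q) → t at each position in order: 0 ✓, 1 ✓.
At position 2 the labels are {q}, so (r → q) → t is false there. This is the first violation.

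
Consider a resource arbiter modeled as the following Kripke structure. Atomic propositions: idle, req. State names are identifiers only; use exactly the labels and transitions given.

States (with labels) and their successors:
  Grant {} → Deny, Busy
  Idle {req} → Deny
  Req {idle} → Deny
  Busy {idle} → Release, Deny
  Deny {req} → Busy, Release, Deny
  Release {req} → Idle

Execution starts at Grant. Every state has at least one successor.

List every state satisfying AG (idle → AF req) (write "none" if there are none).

{Grant, Idle, Req, Busy, Deny, Release}

States satisfying idle → AF req: {Grant, Idle, Req, Busy, Deny, Release}.
States satisfying AG (idle → AF req): {Grant, Idle, Req, Busy, Deny, Release}.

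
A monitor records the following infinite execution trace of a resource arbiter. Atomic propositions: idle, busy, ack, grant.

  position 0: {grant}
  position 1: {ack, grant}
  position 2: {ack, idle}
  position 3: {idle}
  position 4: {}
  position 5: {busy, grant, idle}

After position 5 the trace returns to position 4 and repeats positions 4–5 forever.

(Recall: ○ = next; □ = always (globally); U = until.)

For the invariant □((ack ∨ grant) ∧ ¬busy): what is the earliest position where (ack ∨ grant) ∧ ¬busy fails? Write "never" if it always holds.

Check (ack ∨ grant) ∧ ¬busy at each position in order: 0 ✓, 1 ✓, 2 ✓.
At position 3 the labels are {idle}, so (ack ∨ grant) ∧ ¬busy is false there. This is the first violation.

3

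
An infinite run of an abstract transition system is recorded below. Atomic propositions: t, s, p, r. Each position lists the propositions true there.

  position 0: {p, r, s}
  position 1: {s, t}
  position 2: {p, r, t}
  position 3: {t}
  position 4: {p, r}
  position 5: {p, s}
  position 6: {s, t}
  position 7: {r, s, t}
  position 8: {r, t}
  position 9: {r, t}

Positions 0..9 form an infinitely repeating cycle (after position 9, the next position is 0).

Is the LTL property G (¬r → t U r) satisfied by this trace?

No

¬r → t U r must hold at every position from 0 onward. It fails at position 5, so G (¬r → t U r) is false.
Positions where ¬r holds: 1, 3, 5, 6.
Check t U r at each: 1→ok, 3→ok, 5→fails, 6→ok.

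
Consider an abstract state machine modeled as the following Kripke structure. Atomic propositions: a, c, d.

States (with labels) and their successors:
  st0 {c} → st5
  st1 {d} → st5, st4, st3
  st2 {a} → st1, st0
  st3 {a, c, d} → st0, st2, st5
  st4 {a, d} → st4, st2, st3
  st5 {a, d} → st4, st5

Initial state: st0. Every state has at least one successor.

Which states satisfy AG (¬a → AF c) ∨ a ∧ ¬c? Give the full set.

States satisfying ¬a → AF c: {st0, st2, st3, st4, st5}.
States satisfying AG (¬a → AF c): ∅.
States satisfying ¬c: {st1, st2, st4, st5}.
States satisfying a ∧ ¬c: {st2, st4, st5}.
States satisfying AG (¬a → AF c) ∨ a ∧ ¬c: {st2, st4, st5}.

{st2, st4, st5}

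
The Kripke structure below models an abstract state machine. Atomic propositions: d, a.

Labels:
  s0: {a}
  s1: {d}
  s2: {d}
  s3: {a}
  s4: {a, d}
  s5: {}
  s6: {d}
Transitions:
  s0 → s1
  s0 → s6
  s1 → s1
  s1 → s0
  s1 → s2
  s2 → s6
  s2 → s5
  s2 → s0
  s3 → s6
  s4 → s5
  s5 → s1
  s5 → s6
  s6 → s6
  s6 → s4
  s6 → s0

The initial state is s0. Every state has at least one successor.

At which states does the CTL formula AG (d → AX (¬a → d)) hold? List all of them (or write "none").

none

States satisfying d → AX (¬a → d): {s0, s1, s3, s5, s6}.
States satisfying AG (d → AX (¬a → d)): ∅.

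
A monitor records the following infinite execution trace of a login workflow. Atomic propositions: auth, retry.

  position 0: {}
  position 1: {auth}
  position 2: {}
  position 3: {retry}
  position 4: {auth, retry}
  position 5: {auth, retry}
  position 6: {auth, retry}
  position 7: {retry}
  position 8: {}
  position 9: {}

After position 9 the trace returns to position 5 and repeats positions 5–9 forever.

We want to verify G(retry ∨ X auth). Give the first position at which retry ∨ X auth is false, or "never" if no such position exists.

Check retry ∨ X auth at each position in order: 0 ✓.
At position 1 the labels are {auth} and the next position 2 has {}, so retry ∨ X auth is false there. This is the first violation.

1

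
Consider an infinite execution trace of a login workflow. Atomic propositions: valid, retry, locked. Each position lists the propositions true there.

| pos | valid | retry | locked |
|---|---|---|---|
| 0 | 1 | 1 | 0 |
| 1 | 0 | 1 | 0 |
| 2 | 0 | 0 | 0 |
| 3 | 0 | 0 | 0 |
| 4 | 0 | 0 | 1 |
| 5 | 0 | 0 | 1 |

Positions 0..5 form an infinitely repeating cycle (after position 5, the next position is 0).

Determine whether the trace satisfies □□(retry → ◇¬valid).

□(retry → ◇¬valid) holds at every position 0..5, and those are all positions ever visited, so □□(retry → ◇¬valid) holds.

Satisfied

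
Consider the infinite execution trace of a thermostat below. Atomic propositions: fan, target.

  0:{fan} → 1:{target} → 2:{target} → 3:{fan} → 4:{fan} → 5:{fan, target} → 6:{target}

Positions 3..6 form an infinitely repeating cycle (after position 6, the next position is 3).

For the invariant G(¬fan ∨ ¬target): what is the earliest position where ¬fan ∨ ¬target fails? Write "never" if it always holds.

5

Check ¬fan ∨ ¬target at each position in order: 0 ✓, 1 ✓, 2 ✓, 3 ✓, 4 ✓.
At position 5 the labels are {fan, target}, so ¬fan ∨ ¬target is false there. This is the first violation.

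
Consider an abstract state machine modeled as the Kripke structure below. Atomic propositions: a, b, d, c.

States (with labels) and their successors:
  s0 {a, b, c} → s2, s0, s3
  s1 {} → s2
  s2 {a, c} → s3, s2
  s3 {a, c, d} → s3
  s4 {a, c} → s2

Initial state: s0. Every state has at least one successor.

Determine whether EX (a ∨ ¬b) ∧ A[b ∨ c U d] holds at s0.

Violated

States satisfying a ∨ ¬b: {s0, s1, s2, s3, s4}.
States satisfying EX (a ∨ ¬b): {s0, s1, s2, s3, s4}.
States satisfying b ∨ c: {s0, s2, s3, s4}.
States satisfying d: {s3}.
States satisfying A[b ∨ c U d]: {s3}.
States satisfying EX (a ∨ ¬b) ∧ A[b ∨ c U d]: {s3}.
s0 ∉ Sat(EX (a ∨ ¬b) ∧ A[b ∨ c U d]).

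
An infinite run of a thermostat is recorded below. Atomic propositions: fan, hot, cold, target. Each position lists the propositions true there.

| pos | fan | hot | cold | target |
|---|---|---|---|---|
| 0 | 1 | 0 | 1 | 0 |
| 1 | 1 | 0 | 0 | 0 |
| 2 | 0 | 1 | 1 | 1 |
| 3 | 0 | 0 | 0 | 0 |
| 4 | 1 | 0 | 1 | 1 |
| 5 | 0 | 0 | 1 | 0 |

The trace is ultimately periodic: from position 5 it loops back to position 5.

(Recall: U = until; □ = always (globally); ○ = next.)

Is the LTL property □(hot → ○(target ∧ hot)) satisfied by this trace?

Does not hold

hot → ○(target ∧ hot) must hold at every position from 0 onward. It fails at position 2, so □(hot → ○(target ∧ hot)) is false.
Positions where hot holds: 2.
Check ○(target ∧ hot) at each: 2→fails.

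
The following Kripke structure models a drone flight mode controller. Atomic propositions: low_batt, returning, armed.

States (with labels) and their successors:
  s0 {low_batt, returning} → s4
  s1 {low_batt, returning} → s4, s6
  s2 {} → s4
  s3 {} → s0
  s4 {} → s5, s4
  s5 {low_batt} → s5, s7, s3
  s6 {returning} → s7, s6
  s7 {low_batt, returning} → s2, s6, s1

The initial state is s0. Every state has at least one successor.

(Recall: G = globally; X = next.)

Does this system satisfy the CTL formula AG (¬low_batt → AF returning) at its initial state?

Does not hold

States satisfying ¬low_batt → AF returning: {s0, s1, s3, s5, s6, s7}.
States satisfying AG (¬low_batt → AF returning): ∅.
s2 is reachable from s0 and violates ¬low_batt → AF returning, so AG fails at s0.
s0 ∉ Sat(AG (¬low_batt → AF returning)).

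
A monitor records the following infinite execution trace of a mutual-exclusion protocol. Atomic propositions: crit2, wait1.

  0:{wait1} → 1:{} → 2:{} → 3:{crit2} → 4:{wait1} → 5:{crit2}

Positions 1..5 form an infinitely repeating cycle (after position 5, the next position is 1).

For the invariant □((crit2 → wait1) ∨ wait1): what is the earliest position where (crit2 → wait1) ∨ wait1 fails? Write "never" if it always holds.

Check (crit2 → wait1) ∨ wait1 at each position in order: 0 ✓, 1 ✓, 2 ✓.
At position 3 the labels are {crit2}, so (crit2 → wait1) ∨ wait1 is false there. This is the first violation.

3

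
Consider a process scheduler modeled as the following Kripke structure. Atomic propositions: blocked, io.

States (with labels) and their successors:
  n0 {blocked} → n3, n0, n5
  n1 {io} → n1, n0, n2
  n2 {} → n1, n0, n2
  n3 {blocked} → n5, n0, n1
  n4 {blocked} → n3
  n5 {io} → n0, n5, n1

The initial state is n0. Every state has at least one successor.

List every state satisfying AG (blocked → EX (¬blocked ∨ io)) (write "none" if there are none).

{n0, n1, n2, n3, n5}

States satisfying blocked → EX (¬blocked ∨ io): {n0, n1, n2, n3, n5}.
States satisfying AG (blocked → EX (¬blocked ∨ io)): {n0, n1, n2, n3, n5}.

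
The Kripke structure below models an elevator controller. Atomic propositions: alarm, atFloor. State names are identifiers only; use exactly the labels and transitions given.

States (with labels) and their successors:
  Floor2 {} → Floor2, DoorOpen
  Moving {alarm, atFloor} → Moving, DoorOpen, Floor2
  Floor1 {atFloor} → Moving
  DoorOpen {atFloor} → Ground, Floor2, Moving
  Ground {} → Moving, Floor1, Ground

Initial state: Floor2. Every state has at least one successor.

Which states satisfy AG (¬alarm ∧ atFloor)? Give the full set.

none

States satisfying ¬alarm ∧ atFloor: {Floor1, DoorOpen}.
States satisfying AG (¬alarm ∧ atFloor): ∅.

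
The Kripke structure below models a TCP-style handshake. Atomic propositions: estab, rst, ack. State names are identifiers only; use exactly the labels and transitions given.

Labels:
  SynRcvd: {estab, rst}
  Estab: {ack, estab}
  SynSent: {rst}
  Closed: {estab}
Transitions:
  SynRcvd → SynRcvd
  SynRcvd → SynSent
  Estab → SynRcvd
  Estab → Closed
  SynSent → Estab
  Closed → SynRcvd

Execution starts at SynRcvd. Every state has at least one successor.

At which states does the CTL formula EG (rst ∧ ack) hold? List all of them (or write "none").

none

States satisfying rst ∧ ack: ∅.
States satisfying EG (rst ∧ ack): ∅.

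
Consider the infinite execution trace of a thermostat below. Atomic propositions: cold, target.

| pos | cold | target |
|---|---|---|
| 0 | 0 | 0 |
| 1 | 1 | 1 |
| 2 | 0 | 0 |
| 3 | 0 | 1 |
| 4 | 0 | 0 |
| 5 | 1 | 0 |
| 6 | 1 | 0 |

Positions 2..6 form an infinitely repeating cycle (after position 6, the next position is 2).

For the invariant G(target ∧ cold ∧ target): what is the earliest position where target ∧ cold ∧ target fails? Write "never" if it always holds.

0

At position 0 the labels are {}, so target ∧ cold ∧ target is false there. This is the first violation.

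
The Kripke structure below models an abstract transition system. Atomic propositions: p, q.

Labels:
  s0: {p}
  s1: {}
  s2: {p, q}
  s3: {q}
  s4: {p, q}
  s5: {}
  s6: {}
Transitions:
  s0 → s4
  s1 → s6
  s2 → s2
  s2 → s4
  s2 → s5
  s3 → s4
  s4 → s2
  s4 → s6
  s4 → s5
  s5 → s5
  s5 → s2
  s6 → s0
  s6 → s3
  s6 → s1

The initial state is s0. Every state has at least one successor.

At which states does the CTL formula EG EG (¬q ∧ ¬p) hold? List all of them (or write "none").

{s1, s5, s6}

States satisfying EG (¬q ∧ ¬p): {s1, s5, s6}.
States satisfying EG EG (¬q ∧ ¬p): {s1, s5, s6}.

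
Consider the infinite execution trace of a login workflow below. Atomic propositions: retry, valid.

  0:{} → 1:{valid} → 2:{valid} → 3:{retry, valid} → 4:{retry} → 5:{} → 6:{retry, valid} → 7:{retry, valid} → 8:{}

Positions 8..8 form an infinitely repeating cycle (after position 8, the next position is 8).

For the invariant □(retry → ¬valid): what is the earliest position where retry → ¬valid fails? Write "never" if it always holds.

Check retry → ¬valid at each position in order: 0 ✓, 1 ✓, 2 ✓.
At position 3 the labels are {retry, valid}, so retry → ¬valid is false there. This is the first violation.

3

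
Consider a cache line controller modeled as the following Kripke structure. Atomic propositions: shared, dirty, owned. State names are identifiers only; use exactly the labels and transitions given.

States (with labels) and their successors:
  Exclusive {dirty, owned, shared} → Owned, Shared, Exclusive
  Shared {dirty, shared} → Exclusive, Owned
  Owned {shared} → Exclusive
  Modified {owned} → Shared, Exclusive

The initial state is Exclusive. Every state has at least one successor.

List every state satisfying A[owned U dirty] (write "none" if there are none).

States satisfying owned: {Exclusive, Modified}.
States satisfying dirty: {Exclusive, Shared}.
States satisfying A[owned U dirty]: {Exclusive, Shared, Modified}.

{Exclusive, Shared, Modified}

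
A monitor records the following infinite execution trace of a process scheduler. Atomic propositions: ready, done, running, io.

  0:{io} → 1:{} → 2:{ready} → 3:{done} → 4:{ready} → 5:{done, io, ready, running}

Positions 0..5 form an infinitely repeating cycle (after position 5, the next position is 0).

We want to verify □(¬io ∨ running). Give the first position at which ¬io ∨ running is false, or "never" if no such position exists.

0

At position 0 the labels are {io}, so ¬io ∨ running is false there. This is the first violation.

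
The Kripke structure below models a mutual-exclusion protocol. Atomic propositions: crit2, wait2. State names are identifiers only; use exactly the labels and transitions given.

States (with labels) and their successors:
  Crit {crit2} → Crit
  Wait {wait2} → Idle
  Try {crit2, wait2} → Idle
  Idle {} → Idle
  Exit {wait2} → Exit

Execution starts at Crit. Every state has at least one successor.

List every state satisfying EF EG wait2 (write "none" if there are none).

{Exit}

States satisfying EG wait2: {Exit}.
States satisfying EF EG wait2: {Exit}.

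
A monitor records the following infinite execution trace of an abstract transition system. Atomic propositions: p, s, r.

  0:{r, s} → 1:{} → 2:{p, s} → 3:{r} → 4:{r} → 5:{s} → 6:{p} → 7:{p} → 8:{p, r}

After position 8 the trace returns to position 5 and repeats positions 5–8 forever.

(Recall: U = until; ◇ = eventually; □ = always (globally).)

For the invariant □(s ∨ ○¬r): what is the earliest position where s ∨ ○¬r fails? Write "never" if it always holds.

3

Check s ∨ ○¬r at each position in order: 0 ✓, 1 ✓, 2 ✓.
At position 3 the labels are {r} and the next position 4 has {r}, so s ∨ ○¬r is false there. This is the first violation.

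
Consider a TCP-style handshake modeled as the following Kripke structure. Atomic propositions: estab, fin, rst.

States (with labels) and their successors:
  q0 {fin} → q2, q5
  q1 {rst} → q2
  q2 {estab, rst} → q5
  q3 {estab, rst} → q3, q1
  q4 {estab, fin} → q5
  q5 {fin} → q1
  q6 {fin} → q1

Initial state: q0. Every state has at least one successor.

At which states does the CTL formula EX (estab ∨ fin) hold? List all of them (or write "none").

{q0, q1, q2, q3, q4}

States satisfying estab ∨ fin: {q0, q2, q3, q4, q5, q6}.
States satisfying EX (estab ∨ fin): {q0, q1, q2, q3, q4}.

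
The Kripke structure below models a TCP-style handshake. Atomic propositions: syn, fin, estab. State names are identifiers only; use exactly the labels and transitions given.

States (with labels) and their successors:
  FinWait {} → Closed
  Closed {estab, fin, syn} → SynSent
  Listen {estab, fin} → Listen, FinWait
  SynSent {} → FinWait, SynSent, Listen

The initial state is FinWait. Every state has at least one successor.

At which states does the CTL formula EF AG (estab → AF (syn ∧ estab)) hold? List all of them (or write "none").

States satisfying AG (estab → AF (syn ∧ estab)): ∅.
States satisfying EF AG (estab → AF (syn ∧ estab)): ∅.

none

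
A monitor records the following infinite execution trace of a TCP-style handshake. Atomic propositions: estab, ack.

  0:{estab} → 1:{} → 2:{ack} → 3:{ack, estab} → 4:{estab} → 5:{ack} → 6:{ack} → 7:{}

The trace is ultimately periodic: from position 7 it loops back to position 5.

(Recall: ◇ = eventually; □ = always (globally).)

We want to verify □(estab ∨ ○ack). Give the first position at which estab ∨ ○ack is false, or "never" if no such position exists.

Check estab ∨ ○ack at each position in order: 0 ✓, 1 ✓, 2 ✓, 3 ✓, 4 ✓, 5 ✓.
At position 6 the labels are {ack} and the next position 7 has {}, so estab ∨ ○ack is false there. This is the first violation.

6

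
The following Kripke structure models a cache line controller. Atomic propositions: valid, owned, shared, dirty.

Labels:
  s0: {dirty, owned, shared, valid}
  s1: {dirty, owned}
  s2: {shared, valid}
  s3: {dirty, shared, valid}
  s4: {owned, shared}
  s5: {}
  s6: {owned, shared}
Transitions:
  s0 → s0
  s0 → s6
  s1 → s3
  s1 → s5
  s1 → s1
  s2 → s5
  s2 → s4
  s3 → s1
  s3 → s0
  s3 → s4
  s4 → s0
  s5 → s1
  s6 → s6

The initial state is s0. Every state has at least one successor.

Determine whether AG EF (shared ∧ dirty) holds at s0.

No

States satisfying EF (shared ∧ dirty): {s0, s1, s2, s3, s4, s5}.
States satisfying AG EF (shared ∧ dirty): ∅.
s6 is reachable from s0 and violates EF (shared ∧ dirty), so AG fails at s0.
s0 ∉ Sat(AG EF (shared ∧ dirty)).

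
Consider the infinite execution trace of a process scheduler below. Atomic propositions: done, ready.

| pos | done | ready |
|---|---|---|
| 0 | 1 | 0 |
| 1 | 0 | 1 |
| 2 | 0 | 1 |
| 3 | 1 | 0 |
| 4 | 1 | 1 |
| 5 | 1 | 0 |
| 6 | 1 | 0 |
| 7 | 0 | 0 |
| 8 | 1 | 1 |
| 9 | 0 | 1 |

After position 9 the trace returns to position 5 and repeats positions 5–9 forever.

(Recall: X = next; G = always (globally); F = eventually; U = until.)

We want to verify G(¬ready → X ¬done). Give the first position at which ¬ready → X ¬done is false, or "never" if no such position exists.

3

Check ¬ready → X ¬done at each position in order: 0 ✓, 1 ✓, 2 ✓.
At position 3 the labels are {done} and the next position 4 has {done, ready}, so ¬ready → X ¬done is false there. This is the first violation.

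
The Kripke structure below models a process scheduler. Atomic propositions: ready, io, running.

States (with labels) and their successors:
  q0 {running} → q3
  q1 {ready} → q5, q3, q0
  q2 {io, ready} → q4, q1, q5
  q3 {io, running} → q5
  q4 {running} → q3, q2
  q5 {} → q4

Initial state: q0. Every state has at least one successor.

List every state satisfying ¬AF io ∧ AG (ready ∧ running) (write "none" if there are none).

States satisfying io: {q2, q3}.
States satisfying AF io: {q0, q1, q2, q3, q4, q5}.
States satisfying ¬AF io: ∅.
States satisfying ready ∧ running: ∅.
States satisfying AG (ready ∧ running): ∅.
States satisfying ¬AF io ∧ AG (ready ∧ running): ∅.

none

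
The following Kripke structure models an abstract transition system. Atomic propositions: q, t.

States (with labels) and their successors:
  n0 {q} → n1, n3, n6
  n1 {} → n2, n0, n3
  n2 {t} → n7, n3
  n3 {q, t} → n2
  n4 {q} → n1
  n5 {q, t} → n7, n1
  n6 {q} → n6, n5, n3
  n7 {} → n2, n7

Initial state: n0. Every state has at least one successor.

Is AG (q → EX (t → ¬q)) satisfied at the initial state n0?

States satisfying q → EX (t → ¬q): {n0, n1, n2, n3, n4, n5, n6, n7}.
States satisfying AG (q → EX (t → ¬q)): {n0, n1, n2, n3, n4, n5, n6, n7}.
Every state reachable from n0 satisfies q → EX (t → ¬q).
n0 ∈ Sat(AG (q → EX (t → ¬q))).

Holds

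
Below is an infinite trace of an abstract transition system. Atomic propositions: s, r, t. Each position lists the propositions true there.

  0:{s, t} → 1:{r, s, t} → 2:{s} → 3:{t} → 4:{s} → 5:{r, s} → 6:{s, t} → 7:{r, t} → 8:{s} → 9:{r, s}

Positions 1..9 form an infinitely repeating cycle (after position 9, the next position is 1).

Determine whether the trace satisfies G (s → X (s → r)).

s → X (s → r) must hold at every position from 0 onward. It fails at position 1, so G (s → X (s → r)) is false.
Positions where s holds: 0, 1, 2, 4, 5, 6, 8, 9.
Check X (s → r) at each: 0→ok, 1→fails, 2→ok, 4→ok, 5→fails, 6→ok, 8→ok, 9→ok.

Violated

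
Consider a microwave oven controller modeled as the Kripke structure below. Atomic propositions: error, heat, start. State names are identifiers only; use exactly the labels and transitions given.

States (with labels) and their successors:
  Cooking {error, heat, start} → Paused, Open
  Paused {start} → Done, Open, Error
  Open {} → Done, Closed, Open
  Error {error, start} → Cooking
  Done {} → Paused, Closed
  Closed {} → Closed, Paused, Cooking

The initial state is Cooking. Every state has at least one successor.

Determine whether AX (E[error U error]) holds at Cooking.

States satisfying E[error U error]: {Cooking, Error}.
States satisfying AX (E[error U error]): {Error}.
Cooking ∉ Sat(AX (E[error U error])).

Does not hold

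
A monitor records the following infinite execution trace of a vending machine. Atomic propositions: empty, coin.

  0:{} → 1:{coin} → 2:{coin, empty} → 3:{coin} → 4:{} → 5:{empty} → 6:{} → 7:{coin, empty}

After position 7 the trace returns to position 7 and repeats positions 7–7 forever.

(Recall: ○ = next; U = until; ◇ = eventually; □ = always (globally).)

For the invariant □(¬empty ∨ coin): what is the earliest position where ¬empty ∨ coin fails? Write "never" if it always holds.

5

Check ¬empty ∨ coin at each position in order: 0 ✓, 1 ✓, 2 ✓, 3 ✓, 4 ✓.
At position 5 the labels are {empty}, so ¬empty ∨ coin is false there. This is the first violation.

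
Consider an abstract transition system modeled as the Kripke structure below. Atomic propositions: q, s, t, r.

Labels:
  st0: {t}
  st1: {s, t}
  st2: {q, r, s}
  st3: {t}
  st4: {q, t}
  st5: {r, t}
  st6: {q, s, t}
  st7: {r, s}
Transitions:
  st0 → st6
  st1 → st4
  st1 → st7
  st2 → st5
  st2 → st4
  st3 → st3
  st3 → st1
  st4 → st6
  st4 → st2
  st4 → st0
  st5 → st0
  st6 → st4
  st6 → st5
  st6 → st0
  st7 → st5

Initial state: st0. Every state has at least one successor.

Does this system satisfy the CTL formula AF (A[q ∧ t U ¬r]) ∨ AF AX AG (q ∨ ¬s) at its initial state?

States satisfying A[q ∧ t U ¬r]: {st0, st1, st3, st4, st6}.
States satisfying AF (A[q ∧ t U ¬r]): {st0, st1, st2, st3, st4, st5, st6, st7}.
States satisfying AX AG (q ∨ ¬s): {st0, st2, st4, st5, st6, st7}.
States satisfying AF AX AG (q ∨ ¬s): {st0, st1, st2, st4, st5, st6, st7}.
States satisfying AF (A[q ∧ t U ¬r]) ∨ AF AX AG (q ∨ ¬s): {st0, st1, st2, st3, st4, st5, st6, st7}.
st0 ∈ Sat(AF (A[q ∧ t U ¬r]) ∨ AF AX AG (q ∨ ¬s)).

Holds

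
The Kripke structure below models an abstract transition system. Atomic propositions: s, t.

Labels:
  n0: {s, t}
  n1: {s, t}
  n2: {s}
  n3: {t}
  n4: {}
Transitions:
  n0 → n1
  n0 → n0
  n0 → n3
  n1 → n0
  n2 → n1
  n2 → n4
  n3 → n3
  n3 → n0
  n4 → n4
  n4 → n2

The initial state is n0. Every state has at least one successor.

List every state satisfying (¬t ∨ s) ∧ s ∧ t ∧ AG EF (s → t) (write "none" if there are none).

{n0, n1}

States satisfying ¬t: {n2, n4}.
States satisfying ¬t ∨ s: {n0, n1, n2, n4}.
States satisfying s ∧ t: {n0, n1}.
States satisfying (¬t ∨ s) ∧ s ∧ t: {n0, n1}.
States satisfying EF (s → t): {n0, n1, n2, n3, n4}.
States satisfying AG EF (s → t): {n0, n1, n2, n3, n4}.
States satisfying (¬t ∨ s) ∧ s ∧ t ∧ AG EF (s → t): {n0, n1}.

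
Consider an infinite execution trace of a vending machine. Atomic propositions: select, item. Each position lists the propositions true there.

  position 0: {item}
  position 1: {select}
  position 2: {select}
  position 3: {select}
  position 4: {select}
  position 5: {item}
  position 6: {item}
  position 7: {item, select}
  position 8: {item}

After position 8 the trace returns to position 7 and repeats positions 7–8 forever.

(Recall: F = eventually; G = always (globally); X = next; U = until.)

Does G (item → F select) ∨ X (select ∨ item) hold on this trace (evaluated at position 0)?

item → F select holds at every position 0..8, and those are all positions ever visited, so G (item → F select) holds.
Positions where item holds: 0, 5, 6, 7, 8.
Check F select at each: 0→ok, 5→ok, 6→ok, 7→ok, 8→ok.
The position after 0 is 1; select ∨ item is true there.
At position 0: G (item → F select) is true; X (select ∨ item) is true; so G (item → F select) ∨ X (select ∨ item) is true.

Yes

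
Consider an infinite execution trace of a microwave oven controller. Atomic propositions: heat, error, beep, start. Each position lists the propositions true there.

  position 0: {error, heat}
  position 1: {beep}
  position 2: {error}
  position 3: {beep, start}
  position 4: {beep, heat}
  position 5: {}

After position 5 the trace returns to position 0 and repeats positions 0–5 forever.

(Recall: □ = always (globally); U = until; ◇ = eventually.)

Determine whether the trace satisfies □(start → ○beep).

Satisfied

start → ○beep holds at every position 0..5, and those are all positions ever visited, so □(start → ○beep) holds.
Positions where start holds: 3.
Check ○beep at each: 3→ok.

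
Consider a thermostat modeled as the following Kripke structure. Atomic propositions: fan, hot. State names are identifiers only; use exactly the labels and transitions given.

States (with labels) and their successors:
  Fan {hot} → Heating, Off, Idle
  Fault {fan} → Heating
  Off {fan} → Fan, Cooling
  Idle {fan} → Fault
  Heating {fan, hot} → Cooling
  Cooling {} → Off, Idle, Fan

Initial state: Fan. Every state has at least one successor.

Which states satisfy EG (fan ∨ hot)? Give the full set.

{Fan, Off}

States satisfying fan ∨ hot: {Fan, Fault, Off, Idle, Heating}.
States satisfying EG (fan ∨ hot): {Fan, Off}.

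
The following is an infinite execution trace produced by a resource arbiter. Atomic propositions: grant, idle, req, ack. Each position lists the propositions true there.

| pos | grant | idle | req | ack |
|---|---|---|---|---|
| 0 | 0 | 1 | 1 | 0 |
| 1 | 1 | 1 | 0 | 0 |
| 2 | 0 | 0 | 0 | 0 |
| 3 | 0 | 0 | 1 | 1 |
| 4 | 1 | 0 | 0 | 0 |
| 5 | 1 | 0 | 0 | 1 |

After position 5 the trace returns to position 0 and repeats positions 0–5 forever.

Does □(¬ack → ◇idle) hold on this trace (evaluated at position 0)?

¬ack → ◇idle holds at every position 0..5, and those are all positions ever visited, so □(¬ack → ◇idle) holds.
Positions where ¬ack holds: 0, 1, 2, 4.
Check ◇idle at each: 0→ok, 1→ok, 2→ok, 4→ok.

Satisfied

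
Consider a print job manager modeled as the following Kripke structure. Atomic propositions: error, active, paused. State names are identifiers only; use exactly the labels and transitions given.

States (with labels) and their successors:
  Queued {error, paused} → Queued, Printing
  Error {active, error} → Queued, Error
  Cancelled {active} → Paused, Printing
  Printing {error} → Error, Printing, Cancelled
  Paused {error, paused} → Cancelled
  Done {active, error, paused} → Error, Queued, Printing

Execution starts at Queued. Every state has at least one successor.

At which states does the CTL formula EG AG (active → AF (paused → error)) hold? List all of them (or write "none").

{Queued, Error, Cancelled, Printing, Paused, Done}

States satisfying AG (active → AF (paused → error)): {Queued, Error, Cancelled, Printing, Paused, Done}.
States satisfying EG AG (active → AF (paused → error)): {Queued, Error, Cancelled, Printing, Paused, Done}.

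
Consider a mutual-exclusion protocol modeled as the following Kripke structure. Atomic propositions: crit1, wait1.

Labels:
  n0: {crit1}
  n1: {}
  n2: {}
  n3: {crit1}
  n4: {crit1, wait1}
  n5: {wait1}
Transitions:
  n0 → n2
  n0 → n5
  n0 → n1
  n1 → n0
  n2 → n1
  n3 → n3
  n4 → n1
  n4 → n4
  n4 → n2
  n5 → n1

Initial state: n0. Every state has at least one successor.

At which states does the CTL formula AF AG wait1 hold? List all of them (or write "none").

States satisfying AG wait1: ∅.
States satisfying AF AG wait1: ∅.

none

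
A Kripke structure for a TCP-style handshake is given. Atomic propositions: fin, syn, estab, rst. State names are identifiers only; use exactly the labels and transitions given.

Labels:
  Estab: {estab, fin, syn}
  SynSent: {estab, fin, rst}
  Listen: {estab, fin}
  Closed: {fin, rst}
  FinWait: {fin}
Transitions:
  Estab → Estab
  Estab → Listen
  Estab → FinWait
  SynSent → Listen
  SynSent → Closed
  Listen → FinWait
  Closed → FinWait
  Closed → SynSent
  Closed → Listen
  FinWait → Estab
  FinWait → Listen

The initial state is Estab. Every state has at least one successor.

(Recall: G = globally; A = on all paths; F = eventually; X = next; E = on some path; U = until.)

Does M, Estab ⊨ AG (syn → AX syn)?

States satisfying syn → AX syn: {SynSent, Listen, Closed, FinWait}.
States satisfying AG (syn → AX syn): ∅.
Estab is reachable from Estab and violates syn → AX syn, so AG fails at Estab.
Estab ∉ Sat(AG (syn → AX syn)).

Violated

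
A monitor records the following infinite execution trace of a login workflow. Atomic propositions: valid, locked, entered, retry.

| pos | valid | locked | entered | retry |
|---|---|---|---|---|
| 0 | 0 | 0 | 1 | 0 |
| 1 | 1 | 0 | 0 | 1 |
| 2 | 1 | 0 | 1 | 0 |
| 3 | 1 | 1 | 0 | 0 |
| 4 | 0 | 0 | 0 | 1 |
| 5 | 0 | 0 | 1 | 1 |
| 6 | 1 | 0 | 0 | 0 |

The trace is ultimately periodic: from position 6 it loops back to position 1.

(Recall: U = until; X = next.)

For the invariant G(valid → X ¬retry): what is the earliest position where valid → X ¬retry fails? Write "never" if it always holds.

Check valid → X ¬retry at each position in order: 0 ✓, 1 ✓, 2 ✓.
At position 3 the labels are {locked, valid} and the next position 4 has {retry}, so valid → X ¬retry is false there. This is the first violation.

3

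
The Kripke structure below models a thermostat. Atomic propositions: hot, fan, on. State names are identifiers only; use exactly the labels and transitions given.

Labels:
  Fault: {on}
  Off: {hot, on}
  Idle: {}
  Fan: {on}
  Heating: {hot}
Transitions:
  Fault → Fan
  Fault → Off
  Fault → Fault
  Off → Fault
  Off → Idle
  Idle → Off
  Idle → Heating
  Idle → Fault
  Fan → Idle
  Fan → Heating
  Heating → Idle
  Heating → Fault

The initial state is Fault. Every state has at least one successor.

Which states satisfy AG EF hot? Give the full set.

States satisfying EF hot: {Fault, Off, Idle, Fan, Heating}.
States satisfying AG EF hot: {Fault, Off, Idle, Fan, Heating}.

{Fault, Off, Idle, Fan, Heating}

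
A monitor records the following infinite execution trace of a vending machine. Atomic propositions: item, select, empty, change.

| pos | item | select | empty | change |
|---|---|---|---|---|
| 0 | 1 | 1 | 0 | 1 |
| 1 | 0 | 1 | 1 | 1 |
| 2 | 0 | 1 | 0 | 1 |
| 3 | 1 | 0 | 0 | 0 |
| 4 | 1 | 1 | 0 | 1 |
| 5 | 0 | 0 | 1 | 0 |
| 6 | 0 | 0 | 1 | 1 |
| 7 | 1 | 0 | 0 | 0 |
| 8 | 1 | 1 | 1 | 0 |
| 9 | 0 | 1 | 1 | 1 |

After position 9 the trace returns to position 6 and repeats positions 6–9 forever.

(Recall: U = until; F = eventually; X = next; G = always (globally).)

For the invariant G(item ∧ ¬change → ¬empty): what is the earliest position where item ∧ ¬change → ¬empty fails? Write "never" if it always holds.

8

Check item ∧ ¬change → ¬empty at each position in order: 0 ✓, 1 ✓, 2 ✓, 3 ✓, 4 ✓, 5 ✓, 6 ✓, 7 ✓.
At position 8 the labels are {empty, item, select}, so item ∧ ¬change → ¬empty is false there. This is the first violation.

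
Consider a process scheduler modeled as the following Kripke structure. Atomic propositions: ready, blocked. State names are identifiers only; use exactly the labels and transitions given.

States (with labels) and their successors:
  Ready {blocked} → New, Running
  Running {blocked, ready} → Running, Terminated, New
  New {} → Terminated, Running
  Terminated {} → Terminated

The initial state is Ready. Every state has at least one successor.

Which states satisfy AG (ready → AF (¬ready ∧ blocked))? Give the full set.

States satisfying ready → AF (¬ready ∧ blocked): {Ready, New, Terminated}.
States satisfying AG (ready → AF (¬ready ∧ blocked)): {Terminated}.

{Terminated}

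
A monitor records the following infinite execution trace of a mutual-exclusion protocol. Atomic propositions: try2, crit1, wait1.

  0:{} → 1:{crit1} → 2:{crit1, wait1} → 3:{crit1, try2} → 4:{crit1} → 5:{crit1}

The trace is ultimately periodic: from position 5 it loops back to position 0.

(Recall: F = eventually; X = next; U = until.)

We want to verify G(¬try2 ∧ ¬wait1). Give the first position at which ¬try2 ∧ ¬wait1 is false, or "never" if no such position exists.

2

Check ¬try2 ∧ ¬wait1 at each position in order: 0 ✓, 1 ✓.
At position 2 the labels are {crit1, wait1}, so ¬try2 ∧ ¬wait1 is false there. This is the first violation.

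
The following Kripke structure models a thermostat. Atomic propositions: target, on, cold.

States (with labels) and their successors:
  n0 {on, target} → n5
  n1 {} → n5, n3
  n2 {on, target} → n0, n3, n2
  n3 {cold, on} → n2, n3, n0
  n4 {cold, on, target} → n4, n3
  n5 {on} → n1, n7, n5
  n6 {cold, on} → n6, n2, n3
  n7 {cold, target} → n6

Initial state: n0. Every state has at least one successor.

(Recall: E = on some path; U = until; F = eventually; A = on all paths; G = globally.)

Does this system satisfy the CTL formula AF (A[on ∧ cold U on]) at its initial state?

Yes

States satisfying A[on ∧ cold U on]: {n0, n2, n3, n4, n5, n6}.
States satisfying AF (A[on ∧ cold U on]): {n0, n1, n2, n3, n4, n5, n6, n7}.
n0 ∈ Sat(AF (A[on ∧ cold U on])).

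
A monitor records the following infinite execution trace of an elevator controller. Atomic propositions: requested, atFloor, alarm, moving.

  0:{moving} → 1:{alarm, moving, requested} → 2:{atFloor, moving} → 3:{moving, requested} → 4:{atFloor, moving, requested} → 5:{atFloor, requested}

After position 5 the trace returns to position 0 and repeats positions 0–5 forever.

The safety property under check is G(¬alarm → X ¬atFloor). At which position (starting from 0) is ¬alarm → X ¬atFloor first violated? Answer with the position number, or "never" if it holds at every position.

Check ¬alarm → X ¬atFloor at each position in order: 0 ✓, 1 ✓, 2 ✓.
At position 3 the labels are {moving, requested} and the next position 4 has {atFloor, moving, requested}, so ¬alarm → X ¬atFloor is false there. This is the first violation.

3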